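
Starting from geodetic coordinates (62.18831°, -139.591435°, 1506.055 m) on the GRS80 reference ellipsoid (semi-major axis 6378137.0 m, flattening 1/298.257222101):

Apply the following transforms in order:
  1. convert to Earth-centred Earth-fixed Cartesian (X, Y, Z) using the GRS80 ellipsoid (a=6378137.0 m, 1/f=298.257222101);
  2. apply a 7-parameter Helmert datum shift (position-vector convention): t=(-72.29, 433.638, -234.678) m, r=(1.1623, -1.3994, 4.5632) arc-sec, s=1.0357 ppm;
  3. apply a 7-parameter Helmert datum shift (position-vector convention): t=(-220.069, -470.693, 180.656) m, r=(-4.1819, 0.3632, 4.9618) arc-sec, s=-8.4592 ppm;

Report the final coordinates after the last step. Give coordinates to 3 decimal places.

X=-2272625.692 m, Y=-1934604.795 m, Z=5619590.620 m

start: φ=62.188310°, λ=-139.591435°, h=1506.055 m
→ ECEF (a=6378137.000, f=1/298.257222101): X=-2272411.2972, Y=-1934559.4228, Z=5619669.4599
→ Helmert 7p (PV): X=-2272481.2690, Y=-1934209.7279, Z=5619414.2838
→ Helmert 7p (PV): X=-2272625.6918, Y=-1934604.7948, Z=5619590.6202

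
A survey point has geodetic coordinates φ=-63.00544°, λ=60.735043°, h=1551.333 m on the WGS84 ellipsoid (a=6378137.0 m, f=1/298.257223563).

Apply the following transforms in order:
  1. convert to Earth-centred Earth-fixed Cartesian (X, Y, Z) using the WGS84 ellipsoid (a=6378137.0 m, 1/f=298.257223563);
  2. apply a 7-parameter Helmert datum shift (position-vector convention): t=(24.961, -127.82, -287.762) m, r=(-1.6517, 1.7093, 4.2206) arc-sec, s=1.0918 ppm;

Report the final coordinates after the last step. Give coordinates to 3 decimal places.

X=1419302.190 m, Y=2532782.842 m, Z=-5661961.680 m

start: φ=-63.005440°, λ=60.735043°, h=1551.333 m
→ ECEF (a=6378137.000, f=1/298.257223563): X=1419374.4253, Y=2532924.1902, Z=-5661635.6912
→ Helmert 7p (PV): X=1419302.1895, Y=2532782.8424, Z=-5661961.6797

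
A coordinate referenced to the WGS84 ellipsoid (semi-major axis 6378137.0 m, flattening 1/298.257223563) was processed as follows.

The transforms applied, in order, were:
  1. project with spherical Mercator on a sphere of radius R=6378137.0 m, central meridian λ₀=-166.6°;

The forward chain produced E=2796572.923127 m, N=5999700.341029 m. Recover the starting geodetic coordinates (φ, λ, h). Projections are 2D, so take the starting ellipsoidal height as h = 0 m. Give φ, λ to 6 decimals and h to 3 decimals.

φ=47.351881°, λ=-141.477958°, h=0.000 m

start: E=2796572.9231, N=5999700.3410 m
→ merc⁻¹: φ=47.35188100°, λ=-141.47795800°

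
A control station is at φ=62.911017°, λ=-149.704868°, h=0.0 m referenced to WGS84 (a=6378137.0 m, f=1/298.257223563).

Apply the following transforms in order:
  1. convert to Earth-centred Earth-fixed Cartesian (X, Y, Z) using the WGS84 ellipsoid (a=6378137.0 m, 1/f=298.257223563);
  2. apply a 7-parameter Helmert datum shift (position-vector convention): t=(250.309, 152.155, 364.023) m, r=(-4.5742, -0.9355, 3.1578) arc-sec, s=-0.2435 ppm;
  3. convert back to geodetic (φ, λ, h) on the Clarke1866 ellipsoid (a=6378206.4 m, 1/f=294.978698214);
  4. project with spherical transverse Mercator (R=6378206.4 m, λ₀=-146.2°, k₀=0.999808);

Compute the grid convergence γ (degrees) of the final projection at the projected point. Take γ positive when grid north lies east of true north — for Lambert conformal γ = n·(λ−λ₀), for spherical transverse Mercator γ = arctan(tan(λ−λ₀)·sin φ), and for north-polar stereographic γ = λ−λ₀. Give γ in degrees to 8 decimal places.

start: φ=62.911017°, λ=-149.704868°, h=0.000 m
→ ECEF (a=6378137.000, f=1/298.257223563): X=-2514481.6640, Y=-1469057.8754, Z=5655468.5272
→ Helmert 7p (PV): X=-2514233.9023, Y=-1468818.4404, Z=5655852.3471
→ geod (Bowring, a=6378206.400): φ=62.91699237°, λ=-149.70647664°, h=308.3785 m
→ into tm (λ₀=-146.2°): φ=62.91699237°, λ−λ₀=-3.50647664°
convergence γ = -3.12279168°

-3.12279168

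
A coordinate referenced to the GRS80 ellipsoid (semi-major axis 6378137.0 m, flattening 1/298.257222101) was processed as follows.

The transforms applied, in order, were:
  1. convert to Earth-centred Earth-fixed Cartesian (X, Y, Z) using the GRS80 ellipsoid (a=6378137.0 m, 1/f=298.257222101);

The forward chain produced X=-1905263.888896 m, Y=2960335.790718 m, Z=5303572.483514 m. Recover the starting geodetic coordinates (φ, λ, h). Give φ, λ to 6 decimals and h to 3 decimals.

φ=56.601228°, λ=122.765220°, h=2379.925 m

start: X=-1905263.8889, Y=2960335.7907, Z=5303572.4835 m
→ geod (Bowring, a=6378137.000): φ=56.60122800°, λ=122.76522000°, h=2379.9250 m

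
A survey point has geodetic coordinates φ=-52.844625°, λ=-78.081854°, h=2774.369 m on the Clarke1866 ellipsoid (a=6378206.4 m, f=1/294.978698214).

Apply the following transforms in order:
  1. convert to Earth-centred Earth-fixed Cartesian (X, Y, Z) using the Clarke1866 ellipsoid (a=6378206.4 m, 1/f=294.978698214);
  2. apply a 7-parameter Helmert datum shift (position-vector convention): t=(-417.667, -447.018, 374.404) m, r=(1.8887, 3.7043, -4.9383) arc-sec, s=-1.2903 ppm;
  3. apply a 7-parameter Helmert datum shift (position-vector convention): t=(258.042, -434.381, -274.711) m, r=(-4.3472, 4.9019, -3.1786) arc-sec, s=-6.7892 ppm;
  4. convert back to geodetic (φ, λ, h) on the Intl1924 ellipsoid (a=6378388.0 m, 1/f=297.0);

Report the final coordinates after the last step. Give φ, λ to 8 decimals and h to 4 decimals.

start: φ=-52.844625°, λ=-78.081854°, h=2774.369 m
→ ECEF (a=6378206.400, f=1/294.978698214): X=797615.9793, Y=-3779027.0207, Z=-5062126.6026
→ Helmert 7p (PV): X=797015.8971, Y=-3779441.9066, Z=-5061794.5946
→ Helmert 7p (PV): X=797089.9930, Y=-3779969.5911, Z=-5061974.2268
→ geod (Bowring, a=6378388.000): φ=-52.83670529°, λ=-78.09237406°, h=2869.8675 m

φ=-52.83670529°, λ=-78.09237406°, h=2869.8675 m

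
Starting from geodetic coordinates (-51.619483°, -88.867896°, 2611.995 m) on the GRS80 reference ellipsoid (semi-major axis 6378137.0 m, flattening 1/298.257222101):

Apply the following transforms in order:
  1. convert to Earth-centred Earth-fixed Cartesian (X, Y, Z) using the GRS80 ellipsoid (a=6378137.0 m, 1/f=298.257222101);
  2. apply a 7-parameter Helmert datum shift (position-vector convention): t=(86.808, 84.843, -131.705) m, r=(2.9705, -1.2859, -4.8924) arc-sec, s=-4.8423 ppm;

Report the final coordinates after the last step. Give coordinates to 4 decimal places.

X=78458.4150 m, Y=-3968909.1790 m, Z=-4978838.8593 m

start: φ=-51.619483°, λ=-88.867896°, h=2611.995 m
→ ECEF (a=6378137.000, f=1/298.257222101): X=78435.0912, Y=-3969083.0806, Z=-4978674.5915
→ Helmert 7p (PV): X=78458.4150, Y=-3968909.1790, Z=-4978838.8593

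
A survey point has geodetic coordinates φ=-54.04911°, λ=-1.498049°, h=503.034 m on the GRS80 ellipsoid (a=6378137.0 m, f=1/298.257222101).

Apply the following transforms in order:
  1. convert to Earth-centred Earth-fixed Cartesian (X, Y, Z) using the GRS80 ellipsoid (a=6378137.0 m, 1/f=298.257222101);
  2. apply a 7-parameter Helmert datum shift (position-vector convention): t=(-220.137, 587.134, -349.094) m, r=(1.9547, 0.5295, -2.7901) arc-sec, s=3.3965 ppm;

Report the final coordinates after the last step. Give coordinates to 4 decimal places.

start: φ=-54.049110°, λ=-1.498049°, h=503.034 m
→ ECEF (a=6378137.000, f=1/298.257222101): X=3751804.0214, Y=-98116.6043, Z=-5140362.1103
→ Helmert 7p (PV): X=3751582.1044, Y=-97531.8400, Z=-5140739.2246

X=3751582.1044 m, Y=-97531.8400 m, Z=-5140739.2246 m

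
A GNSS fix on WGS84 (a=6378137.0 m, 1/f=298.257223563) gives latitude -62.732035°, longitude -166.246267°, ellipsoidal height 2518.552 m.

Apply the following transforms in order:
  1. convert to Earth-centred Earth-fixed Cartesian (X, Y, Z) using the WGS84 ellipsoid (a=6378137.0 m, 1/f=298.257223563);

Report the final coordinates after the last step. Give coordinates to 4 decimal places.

start: φ=-62.732035°, λ=-166.246267°, h=2518.552 m
→ ECEF (a=6378137.000, f=1/298.257223563): X=-2847029.0643, Y=-696860.1827, Z=-5648595.1697

X=-2847029.0643 m, Y=-696860.1827 m, Z=-5648595.1697 m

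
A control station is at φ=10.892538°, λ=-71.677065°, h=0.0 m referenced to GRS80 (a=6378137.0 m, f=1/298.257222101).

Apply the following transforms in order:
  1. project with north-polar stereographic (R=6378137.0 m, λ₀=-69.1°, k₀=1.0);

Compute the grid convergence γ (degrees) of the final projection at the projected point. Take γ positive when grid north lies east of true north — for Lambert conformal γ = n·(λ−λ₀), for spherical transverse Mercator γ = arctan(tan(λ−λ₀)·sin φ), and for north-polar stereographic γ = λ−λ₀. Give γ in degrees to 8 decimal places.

-2.57706500

start: φ=10.892538°, λ=-71.677065°, h=0.000 m
→ into stereo (λ₀=-69.1°): φ=10.89253800°, λ−λ₀=-2.57706500°
convergence γ = -2.57706500°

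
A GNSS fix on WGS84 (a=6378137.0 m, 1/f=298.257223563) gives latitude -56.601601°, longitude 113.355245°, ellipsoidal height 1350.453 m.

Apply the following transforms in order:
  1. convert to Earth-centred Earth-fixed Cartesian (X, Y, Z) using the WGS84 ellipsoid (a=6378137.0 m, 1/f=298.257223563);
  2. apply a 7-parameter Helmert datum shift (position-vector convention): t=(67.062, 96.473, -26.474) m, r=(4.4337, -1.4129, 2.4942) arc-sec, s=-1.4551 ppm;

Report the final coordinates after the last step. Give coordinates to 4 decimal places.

start: φ=-56.601601°, λ=113.355245°, h=1350.453 m
→ ECEF (a=6378137.000, f=1/298.257223563): X=-1395379.5602, Y=3231454.8638, Z=-5302735.8869
→ Helmert 7p (PV): X=-1395313.2199, Y=3231643.7446, Z=-5302694.7426

X=-1395313.2199 m, Y=3231643.7446 m, Z=-5302694.7426 m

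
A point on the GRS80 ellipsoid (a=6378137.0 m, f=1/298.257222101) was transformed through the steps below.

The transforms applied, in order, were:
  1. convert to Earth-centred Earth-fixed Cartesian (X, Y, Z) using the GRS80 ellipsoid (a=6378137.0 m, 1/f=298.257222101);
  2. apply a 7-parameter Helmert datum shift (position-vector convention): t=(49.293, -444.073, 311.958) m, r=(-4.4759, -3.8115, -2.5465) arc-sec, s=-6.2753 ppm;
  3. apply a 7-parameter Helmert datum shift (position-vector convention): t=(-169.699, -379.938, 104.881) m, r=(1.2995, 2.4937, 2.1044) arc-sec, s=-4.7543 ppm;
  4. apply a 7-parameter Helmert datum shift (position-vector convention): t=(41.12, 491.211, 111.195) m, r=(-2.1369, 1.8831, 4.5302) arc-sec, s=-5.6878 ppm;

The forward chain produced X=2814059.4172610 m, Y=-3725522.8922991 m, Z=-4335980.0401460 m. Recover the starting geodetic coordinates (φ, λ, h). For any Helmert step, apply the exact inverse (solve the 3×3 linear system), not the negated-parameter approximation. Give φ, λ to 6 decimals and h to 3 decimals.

start: X=2814059.4173, Y=-3725522.8923, Z=-4335980.0401 m
→ Helmert⁻¹: X=2813992.0543, Y=-3726052.1778, Z=-4336128.8095
→ Helmert⁻¹: X=2814189.5449, Y=-3725745.9831, Z=-4336196.8106
→ Helmert⁻¹: X=2814123.7661, Y=-3725196.4403, Z=-4336668.8189
→ geod (Bowring, a=6378137.000): φ=-43.08052100°, λ=-52.93152000°, h=3849.2350 m

φ=-43.080521°, λ=-52.931520°, h=3849.235 m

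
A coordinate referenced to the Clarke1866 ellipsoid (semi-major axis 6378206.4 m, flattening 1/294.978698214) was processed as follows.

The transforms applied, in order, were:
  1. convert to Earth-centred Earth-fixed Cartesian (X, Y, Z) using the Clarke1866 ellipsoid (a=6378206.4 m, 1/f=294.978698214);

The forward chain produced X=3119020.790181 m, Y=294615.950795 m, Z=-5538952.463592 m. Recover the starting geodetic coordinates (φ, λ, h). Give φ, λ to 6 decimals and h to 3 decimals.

start: X=3119020.7902, Y=294615.9508, Z=-5538952.4636 m
→ geod (Bowring, a=6378206.400): φ=-60.67334300°, λ=5.39602500°, h=1770.3140 m

φ=-60.673343°, λ=5.396025°, h=1770.314 m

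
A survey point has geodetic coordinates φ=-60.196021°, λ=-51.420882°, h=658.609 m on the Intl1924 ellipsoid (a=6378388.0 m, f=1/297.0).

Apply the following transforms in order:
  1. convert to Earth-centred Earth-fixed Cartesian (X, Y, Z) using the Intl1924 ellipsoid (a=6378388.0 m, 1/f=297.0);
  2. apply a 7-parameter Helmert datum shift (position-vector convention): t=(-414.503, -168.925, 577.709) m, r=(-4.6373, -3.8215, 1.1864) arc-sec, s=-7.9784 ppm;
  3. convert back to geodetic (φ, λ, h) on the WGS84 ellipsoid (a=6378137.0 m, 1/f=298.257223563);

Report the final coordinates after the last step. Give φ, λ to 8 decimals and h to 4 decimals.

φ=-60.19205759°, λ=-51.42824594°, h=225.4588 m

start: φ=-60.196021°, λ=-51.420882°, h=658.609 m
→ ECEF (a=6378388.000, f=1/297.0): X=1982194.8839, Y=-2484909.5614, Z=-5512054.9057
→ Helmert 7p (PV): X=1981880.9807, Y=-2485171.1821, Z=-5511340.6292
→ geod (Bowring, a=6378137.000): φ=-60.19205759°, λ=-51.42824594°, h=225.4588 m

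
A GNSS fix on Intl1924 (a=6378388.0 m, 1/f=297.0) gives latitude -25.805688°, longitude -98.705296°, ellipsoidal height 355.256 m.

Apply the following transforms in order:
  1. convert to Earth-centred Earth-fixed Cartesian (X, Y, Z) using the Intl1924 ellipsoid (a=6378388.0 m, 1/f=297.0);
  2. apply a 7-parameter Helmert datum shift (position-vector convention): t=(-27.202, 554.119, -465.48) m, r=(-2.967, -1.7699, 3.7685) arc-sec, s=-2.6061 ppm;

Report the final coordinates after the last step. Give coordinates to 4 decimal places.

start: φ=-25.805688°, λ=-98.705296°, h=355.256 m
→ ECEF (a=6378388.000, f=1/297.0): X=-869713.2541, Y=-5680090.1186, Z=-2759889.5682
→ Helmert 7p (PV): X=-869610.7316, Y=-5679576.7858, Z=-2760273.6138

X=-869610.7316 m, Y=-5679576.7858 m, Z=-2760273.6138 m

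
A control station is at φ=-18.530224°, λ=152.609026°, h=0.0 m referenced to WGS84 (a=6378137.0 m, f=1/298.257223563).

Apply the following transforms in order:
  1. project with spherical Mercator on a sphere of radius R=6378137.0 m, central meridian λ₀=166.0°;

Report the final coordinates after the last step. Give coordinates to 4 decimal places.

E=-1490676.4069 m, N=-2099704.7125 m

start: φ=-18.530224°, λ=152.609026°, h=0.000 m
→ merc (R=6378137.0, λ₀=166.0°): E=-1490676.4069, N=-2099704.7125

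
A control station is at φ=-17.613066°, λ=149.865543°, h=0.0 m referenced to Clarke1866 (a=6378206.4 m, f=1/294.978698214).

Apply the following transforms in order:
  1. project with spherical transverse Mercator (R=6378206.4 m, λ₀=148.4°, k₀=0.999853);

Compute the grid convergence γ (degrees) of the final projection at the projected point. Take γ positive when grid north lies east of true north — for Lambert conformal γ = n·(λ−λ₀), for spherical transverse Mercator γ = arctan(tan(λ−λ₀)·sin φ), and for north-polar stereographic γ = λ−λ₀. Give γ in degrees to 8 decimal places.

start: φ=-17.613066°, λ=149.865543°, h=0.000 m
→ into tm (λ₀=148.4°): φ=-17.61306600°, λ−λ₀=1.46554300°
convergence γ = -0.44354251°

-0.44354251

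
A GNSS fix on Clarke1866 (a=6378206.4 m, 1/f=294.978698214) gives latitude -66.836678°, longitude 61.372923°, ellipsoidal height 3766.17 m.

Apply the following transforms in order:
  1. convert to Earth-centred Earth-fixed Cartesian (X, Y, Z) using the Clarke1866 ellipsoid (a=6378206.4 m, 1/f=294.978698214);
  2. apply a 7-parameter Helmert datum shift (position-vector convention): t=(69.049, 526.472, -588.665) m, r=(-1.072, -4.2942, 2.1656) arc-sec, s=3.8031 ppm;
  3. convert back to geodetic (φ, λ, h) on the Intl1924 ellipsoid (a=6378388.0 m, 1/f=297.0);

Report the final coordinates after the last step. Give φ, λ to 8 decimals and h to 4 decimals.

start: φ=-66.836678°, λ=61.372923°, h=3766.170 m
→ ECEF (a=6378206.400, f=1/294.978698214): X=1206189.0091, Y=2209821.6904, Z=-5844546.5015
→ Helmert 7p (PV): X=1206361.1214, Y=2210338.8551, Z=-5845143.7672
→ geod (Bowring, a=6378388.000): φ=-66.83341207°, λ=61.37512336°, h=4220.8901 m

φ=-66.83341207°, λ=61.37512336°, h=4220.8901 m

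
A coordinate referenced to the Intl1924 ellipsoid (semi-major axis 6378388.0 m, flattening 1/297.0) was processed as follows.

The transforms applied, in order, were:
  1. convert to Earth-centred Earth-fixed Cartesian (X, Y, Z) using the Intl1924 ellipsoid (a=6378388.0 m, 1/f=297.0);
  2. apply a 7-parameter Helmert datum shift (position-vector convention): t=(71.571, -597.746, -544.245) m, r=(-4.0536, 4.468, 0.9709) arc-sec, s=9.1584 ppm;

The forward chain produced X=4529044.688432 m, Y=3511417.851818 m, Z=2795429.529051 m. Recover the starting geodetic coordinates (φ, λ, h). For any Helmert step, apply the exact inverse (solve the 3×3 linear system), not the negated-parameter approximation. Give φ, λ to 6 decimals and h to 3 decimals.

φ=26.160007°, λ=37.791641°, h=2479.510 m

start: X=4529044.6884, Y=3511417.8518, Z=2795429.5291 m
→ Helmert⁻¹: X=4528887.6024, Y=3511907.1655, Z=2796115.2875
→ geod (Bowring, a=6378388.000): φ=26.16000700°, λ=37.79164100°, h=2479.5100 m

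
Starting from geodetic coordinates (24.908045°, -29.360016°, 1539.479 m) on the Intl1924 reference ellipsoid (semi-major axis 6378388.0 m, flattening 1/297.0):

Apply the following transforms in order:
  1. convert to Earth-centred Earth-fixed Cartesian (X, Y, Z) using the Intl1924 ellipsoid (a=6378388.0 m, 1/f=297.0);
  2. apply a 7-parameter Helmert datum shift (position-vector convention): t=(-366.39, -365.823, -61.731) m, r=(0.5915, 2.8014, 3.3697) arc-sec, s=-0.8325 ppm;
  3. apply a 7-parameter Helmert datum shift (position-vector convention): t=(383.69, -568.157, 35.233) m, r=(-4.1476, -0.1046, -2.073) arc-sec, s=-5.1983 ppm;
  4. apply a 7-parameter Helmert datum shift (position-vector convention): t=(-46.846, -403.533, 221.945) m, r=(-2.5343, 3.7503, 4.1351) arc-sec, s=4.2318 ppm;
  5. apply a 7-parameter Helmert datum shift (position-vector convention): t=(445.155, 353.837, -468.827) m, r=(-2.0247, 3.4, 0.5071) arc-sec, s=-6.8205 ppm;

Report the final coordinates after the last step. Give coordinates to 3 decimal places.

start: φ=24.908045°, λ=-29.360016°, h=1539.479 m
→ ECEF (a=6378388.000, f=1/297.0): X=5046266.8044, Y=-2838787.3952, Z=2670523.4124
→ Helmert 7p (PV): X=5045978.8598, Y=-2839076.0734, Z=2670382.7813
→ Helmert 7p (PV): X=5046306.4321, Y=-2839626.4887, Z=2670463.7799
→ Helmert 7p (PV): X=5046386.4232, Y=-2839908.0609, Z=2670640.1632
→ Helmert 7p (PV): X=5046848.1628, Y=-2839496.2330, Z=2670097.8151

X=5046848.163 m, Y=-2839496.233 m, Z=2670097.815 m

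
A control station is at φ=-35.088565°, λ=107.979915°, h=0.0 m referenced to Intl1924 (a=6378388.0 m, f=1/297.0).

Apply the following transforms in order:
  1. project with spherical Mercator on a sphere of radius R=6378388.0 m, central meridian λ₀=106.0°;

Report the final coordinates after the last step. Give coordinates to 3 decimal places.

E=220411.803 m, N=-4176087.633 m

start: φ=-35.088565°, λ=107.979915°, h=0.000 m
→ merc (R=6378388.0, λ₀=106.0°): E=220411.8032, N=-4176087.6325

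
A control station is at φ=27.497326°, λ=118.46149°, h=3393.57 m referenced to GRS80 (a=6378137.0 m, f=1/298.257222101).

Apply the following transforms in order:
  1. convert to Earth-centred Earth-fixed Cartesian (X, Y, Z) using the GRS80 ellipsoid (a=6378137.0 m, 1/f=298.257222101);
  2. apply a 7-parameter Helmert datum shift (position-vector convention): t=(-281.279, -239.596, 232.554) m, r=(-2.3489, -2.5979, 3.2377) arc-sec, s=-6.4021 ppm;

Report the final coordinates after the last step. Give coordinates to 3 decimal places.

X=-2699977.218 m, Y=4979740.055 m, Z=2928897.383 m

start: φ=27.497326°, λ=118.461490°, h=3393.570 m
→ ECEF (a=6378137.000, f=1/298.257222101): X=-2699598.1647, Y=4980020.5565, Z=2928774.2916
→ Helmert 7p (PV): X=-2699977.2182, Y=4979740.0551, Z=2928897.3831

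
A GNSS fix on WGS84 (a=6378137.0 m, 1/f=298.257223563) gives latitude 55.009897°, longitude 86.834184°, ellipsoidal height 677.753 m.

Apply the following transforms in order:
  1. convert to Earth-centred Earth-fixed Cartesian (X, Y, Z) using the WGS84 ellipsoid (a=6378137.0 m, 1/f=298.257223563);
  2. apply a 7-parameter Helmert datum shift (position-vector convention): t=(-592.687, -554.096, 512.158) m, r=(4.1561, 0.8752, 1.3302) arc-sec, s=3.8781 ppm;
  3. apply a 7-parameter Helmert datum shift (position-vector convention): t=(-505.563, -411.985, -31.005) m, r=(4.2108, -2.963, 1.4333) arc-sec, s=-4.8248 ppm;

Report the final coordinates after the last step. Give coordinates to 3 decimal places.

X=201262.041 m, Y=3659306.877 m, Z=5203197.380 m

start: φ=55.009897°, λ=86.834184°, h=677.753 m
→ ECEF (a=6378137.000, f=1/298.257223563): X=202462.1861, Y=3660484.7605, Z=5202570.6444
→ Helmert 7p (PV): X=201868.7528, Y=3659841.3372, Z=5203175.8761
→ Helmert 7p (PV): X=201262.0409, Y=3659306.8770, Z=5203197.3802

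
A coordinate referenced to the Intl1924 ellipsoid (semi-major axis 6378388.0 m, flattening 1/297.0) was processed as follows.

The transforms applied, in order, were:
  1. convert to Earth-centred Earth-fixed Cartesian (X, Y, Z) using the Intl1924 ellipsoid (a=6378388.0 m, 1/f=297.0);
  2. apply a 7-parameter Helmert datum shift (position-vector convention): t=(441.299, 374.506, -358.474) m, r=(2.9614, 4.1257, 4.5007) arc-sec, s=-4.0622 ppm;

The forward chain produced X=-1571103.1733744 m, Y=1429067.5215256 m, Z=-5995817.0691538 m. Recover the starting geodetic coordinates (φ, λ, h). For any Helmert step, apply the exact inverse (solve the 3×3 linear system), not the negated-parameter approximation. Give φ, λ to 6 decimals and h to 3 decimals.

φ=-70.616002°, λ=137.724279°, h=1268.040 m

start: X=-1571103.1734, Y=1429067.5215, Z=-5995817.0692 m
→ Helmert⁻¹: X=-1571399.7608, Y=1428647.0276, Z=-5995534.8926
→ geod (Bowring, a=6378388.000): φ=-70.61600200°, λ=137.72427900°, h=1268.0400 m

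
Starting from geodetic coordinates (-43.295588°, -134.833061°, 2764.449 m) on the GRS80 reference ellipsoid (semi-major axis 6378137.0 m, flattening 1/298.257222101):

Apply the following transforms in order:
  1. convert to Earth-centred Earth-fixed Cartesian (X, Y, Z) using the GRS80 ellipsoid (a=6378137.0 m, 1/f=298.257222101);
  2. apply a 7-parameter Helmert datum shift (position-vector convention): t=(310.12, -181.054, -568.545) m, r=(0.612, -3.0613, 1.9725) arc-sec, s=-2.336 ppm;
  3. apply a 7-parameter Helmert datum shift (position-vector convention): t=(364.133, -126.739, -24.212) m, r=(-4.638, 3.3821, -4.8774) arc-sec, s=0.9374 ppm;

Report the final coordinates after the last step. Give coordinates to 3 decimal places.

start: φ=-43.295588°, λ=-134.833061°, h=2764.449 m
→ ECEF (a=6378137.000, f=1/298.257222101): X=-3279515.3948, Y=-3298681.9163, Z=-4353356.2185
→ Helmert 7p (PV): X=-3279101.4582, Y=-3298873.7097, Z=-4353973.0546
→ Helmert 7p (PV): X=-3278889.7969, Y=-3299023.9044, Z=-4353873.4035

X=-3278889.797 m, Y=-3299023.904 m, Z=-4353873.403 m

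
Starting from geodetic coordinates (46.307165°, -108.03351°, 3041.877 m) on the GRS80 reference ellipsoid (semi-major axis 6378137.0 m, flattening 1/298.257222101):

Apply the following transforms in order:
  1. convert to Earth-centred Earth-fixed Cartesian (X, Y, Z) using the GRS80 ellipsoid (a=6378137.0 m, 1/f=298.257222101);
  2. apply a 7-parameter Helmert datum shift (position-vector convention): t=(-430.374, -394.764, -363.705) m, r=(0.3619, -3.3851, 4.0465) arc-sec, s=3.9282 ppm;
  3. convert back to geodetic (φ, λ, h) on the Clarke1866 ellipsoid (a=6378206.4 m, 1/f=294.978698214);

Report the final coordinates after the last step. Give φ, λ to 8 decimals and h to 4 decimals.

start: φ=46.307165°, λ=-108.033510°, h=3041.877 m
→ ECEF (a=6378137.000, f=1/298.257222101): X=-1367012.5312, Y=-4198874.4201, Z=4591098.5561
→ Helmert 7p (PV): X=-1367441.2481, Y=-4199320.5516, Z=4590723.0840
→ geod (Bowring, a=6378206.400): φ=46.30334915°, λ=-108.03700697°, h=3209.9190 m

φ=46.30334915°, λ=-108.03700697°, h=3209.9190 m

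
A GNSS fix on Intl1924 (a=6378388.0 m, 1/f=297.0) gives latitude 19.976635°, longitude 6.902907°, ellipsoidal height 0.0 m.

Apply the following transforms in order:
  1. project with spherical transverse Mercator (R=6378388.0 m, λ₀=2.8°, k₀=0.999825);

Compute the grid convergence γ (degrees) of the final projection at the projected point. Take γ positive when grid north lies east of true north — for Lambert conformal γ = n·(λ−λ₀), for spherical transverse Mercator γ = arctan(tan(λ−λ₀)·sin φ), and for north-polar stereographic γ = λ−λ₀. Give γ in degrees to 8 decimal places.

start: φ=19.976635°, λ=6.902907°, h=0.000 m
→ into tm (λ₀=2.8°): φ=19.97663500°, λ−λ₀=4.10290700°
convergence γ = 1.40382435°

1.40382435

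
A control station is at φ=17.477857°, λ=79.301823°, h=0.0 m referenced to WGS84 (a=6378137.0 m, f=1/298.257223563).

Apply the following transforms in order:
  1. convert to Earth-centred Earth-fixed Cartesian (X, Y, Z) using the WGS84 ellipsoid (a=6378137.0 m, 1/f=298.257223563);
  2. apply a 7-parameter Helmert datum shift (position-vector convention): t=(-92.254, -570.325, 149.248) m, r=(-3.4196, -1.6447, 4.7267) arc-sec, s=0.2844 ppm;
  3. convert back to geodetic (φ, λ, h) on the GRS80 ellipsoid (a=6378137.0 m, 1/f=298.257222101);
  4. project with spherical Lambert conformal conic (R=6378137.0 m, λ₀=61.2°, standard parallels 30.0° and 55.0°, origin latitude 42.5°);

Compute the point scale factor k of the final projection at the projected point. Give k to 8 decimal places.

start: φ=17.477857°, λ=79.301823°, h=0.000 m
→ ECEF (a=6378137.000, f=1/298.257223563): X=1129686.8598, Y=5979741.6312, Z=1903342.8342
→ Helmert 7p (PV): X=1129442.7204, Y=5979230.4494, Z=1903402.4951
→ geod (Bowring, a=6378137.000): φ=17.47985740°, λ=79.30318834°, h=-504.4121 m
→ into lcc (λ₀=61.2°): φ=17.47985740°, λ−λ₀=18.10318834°
scale k = 1.06873991

1.06873991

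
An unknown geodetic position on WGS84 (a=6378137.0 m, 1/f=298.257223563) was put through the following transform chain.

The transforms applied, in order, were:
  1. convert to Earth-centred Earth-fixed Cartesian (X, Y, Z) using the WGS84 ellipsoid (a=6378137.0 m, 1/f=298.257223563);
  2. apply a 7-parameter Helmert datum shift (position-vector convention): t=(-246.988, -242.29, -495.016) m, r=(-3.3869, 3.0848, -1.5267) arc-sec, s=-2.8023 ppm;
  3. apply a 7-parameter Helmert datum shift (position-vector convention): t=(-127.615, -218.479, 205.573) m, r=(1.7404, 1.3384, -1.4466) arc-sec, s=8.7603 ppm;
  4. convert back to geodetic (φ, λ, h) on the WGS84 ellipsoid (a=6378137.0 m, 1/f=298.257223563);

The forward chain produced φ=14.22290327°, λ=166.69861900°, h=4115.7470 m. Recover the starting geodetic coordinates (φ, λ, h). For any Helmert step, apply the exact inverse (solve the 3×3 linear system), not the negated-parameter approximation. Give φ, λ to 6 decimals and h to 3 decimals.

start: φ=14.222903°, λ=166.698619°, h=4115.747 m
→ ECEF (a=6378137.000, f=1/298.257223563): X=-6021868.6151, Y=1423662.6760, Z=1557910.8999
→ Helmert⁻¹: X=-6021708.3413, Y=1423839.5923, Z=1557640.5938
→ Helmert⁻¹: X=-6021512.0691, Y=1424015.7201, Z=1558073.3038
→ geod (Bowring, a=6378137.000): φ=14.22491500°, λ=166.69467800°, h=3898.0580 m

φ=14.224915°, λ=166.694678°, h=3898.058 m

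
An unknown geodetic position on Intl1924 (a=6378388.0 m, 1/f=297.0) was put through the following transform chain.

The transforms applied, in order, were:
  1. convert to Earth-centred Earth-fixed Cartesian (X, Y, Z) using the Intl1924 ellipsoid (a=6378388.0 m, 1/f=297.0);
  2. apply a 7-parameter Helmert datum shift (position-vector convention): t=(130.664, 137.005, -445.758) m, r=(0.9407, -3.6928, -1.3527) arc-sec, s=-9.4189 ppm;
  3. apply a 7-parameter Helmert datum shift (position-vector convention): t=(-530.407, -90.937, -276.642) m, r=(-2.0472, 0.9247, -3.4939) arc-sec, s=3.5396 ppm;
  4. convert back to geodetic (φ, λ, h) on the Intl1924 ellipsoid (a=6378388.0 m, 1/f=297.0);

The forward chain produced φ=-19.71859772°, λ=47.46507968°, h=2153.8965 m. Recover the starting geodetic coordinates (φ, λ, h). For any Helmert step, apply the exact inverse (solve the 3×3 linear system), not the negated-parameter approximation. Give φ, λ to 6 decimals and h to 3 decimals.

φ=-19.712031°, λ=47.463596°, h=2170.221 m

start: φ=-19.718598°, λ=47.465080°, h=2153.897 m
→ ECEF (a=6378388.000, f=1/297.0): X=4062113.2071, Y=4427598.0155, Z=-2139150.9068
→ Helmert⁻¹: X=4062563.8210, Y=4427763.3235, Z=-2138804.5353
→ Helmert⁻¹: X=4062404.0984, Y=4427684.9110, Z=-2138471.8416
→ geod (Bowring, a=6378388.000): φ=-19.71203100°, λ=47.46359600°, h=2170.2210 m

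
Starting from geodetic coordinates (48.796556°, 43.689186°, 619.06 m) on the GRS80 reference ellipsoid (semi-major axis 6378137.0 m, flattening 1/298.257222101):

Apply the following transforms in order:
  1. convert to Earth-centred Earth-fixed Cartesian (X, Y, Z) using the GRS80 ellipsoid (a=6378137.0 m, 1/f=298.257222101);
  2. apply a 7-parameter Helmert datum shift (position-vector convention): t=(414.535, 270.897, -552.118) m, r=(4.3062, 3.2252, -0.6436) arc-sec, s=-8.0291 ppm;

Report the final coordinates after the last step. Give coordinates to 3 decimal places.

start: φ=48.796556°, λ=43.689186°, h=619.060 m
→ ECEF (a=6378137.000, f=1/298.257222101): X=3044162.0111, Y=2907965.3582, Z=4776151.1874
→ Helmert 7p (PV): X=3044635.8580, Y=2908103.6972, Z=4775573.8317

X=3044635.858 m, Y=2908103.697 m, Z=4775573.832 m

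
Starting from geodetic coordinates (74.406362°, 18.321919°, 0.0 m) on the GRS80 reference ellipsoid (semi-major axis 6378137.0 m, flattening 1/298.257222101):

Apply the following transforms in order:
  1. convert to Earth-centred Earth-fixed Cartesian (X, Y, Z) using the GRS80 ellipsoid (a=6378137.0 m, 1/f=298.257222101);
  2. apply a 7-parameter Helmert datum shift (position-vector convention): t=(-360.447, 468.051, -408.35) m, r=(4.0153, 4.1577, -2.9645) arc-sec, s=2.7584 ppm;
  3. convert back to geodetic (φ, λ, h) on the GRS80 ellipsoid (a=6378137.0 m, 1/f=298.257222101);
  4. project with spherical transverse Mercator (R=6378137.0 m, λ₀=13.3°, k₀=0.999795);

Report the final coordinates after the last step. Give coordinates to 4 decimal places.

E=150459.9795 m, N=8287547.4903 m

start: φ=74.406362°, λ=18.321919°, h=0.000 m
→ ECEF (a=6378137.000, f=1/298.257222101): X=1632685.8635, Y=540652.2251, Z=6121285.3052
→ Helmert 7p (PV): X=1632461.0782, Y=540979.1402, Z=6120871.4546
→ geod (Bowring, a=6378137.000): φ=74.40631954°, λ=18.33461258°, h=-428.3431 m
→ tm (R=6378137.0, λ₀=13.3°): E=150459.9795, N=8287547.4903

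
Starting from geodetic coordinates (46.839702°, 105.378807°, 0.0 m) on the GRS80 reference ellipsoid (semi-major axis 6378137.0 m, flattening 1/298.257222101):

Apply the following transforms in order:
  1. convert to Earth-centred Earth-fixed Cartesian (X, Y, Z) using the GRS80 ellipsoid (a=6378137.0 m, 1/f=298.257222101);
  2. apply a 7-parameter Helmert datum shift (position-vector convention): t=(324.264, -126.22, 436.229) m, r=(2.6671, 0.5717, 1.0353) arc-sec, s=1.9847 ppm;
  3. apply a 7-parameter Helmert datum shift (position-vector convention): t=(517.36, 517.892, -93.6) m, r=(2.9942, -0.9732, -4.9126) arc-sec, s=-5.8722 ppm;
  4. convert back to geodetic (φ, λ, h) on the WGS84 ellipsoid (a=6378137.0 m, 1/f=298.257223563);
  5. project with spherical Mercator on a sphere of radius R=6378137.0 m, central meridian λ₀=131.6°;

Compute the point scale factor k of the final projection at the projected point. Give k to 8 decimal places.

start: φ=46.839702°, λ=105.378807°, h=0.000 m
→ ECEF (a=6378137.000, f=1/298.257222101): X=-1159108.3681, Y=4214204.2534, Z=4629593.2175
→ Helmert 7p (PV): X=-1158794.7251, Y=4214020.7165, Z=4630096.3392
→ Helmert 7p (PV): X=-1158192.0415, Y=4214474.2503, Z=4630031.2546
→ geod (Bowring, a=6378137.000): φ=46.84228288°, λ=105.36628634°, h=331.4484 m
→ into merc (λ₀=131.6°): φ=46.84228288°, λ−λ₀=-26.23371366°
scale k = 1.46196916

1.46196916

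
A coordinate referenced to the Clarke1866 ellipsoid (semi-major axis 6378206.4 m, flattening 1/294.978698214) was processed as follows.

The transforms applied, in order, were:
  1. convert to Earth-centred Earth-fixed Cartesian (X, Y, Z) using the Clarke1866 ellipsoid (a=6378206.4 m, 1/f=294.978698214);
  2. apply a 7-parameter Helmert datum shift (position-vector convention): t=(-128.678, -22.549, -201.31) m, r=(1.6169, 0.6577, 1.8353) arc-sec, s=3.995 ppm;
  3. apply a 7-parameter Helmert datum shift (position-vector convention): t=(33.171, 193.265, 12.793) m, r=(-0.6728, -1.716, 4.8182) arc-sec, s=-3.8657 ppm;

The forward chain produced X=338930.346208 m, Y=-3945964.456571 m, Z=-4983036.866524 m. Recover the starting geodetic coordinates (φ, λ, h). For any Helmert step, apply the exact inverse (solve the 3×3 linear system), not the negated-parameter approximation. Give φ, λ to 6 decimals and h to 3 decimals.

φ=-51.709340°, λ=-85.091828°, h=263.876 m

start: X=338930.3462, Y=-3945964.4566, Z=-4983036.8665 m
→ Helmert⁻¹: X=338764.8494, Y=-3946164.6356, Z=-4983084.6126
→ Helmert⁻¹: X=338872.9497, Y=-3946168.3973, Z=-4982831.3817
→ geod (Bowring, a=6378206.400): φ=-51.70934000°, λ=-85.09182800°, h=263.8760 m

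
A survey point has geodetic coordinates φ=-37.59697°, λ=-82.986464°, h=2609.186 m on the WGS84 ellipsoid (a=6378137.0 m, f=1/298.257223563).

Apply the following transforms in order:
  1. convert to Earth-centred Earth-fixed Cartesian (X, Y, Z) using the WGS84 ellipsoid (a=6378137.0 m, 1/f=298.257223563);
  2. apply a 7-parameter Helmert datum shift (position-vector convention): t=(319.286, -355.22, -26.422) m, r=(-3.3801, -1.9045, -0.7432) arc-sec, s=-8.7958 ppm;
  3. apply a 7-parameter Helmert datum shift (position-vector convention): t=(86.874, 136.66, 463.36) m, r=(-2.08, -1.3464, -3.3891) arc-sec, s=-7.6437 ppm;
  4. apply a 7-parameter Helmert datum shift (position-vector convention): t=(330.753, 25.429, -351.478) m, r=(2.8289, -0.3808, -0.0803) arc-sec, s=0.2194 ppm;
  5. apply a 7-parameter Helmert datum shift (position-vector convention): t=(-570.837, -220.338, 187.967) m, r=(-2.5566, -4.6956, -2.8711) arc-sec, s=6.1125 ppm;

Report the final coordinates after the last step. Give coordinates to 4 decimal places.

X=618222.5376 m, Y=-5024517.7462 m, Z=-3871224.9949 m

start: φ=-37.596970°, λ=-82.986464°, h=2609.186 m
→ ECEF (a=6378137.000, f=1/298.257223563): X=618078.9542, Y=-5024036.4363, Z=-3871688.8899
→ Helmert 7p (PV): X=618410.4496, Y=-5024413.1384, Z=-3871593.2213
→ Helmert 7p (PV): X=618435.3138, Y=-5024287.2755, Z=-3871045.5650
→ Helmert 7p (PV): X=618771.3931, Y=-5024210.0986, Z=-3871465.6581
→ Helmert 7p (PV): X=618222.5376, Y=-5024517.7462, Z=-3871224.9949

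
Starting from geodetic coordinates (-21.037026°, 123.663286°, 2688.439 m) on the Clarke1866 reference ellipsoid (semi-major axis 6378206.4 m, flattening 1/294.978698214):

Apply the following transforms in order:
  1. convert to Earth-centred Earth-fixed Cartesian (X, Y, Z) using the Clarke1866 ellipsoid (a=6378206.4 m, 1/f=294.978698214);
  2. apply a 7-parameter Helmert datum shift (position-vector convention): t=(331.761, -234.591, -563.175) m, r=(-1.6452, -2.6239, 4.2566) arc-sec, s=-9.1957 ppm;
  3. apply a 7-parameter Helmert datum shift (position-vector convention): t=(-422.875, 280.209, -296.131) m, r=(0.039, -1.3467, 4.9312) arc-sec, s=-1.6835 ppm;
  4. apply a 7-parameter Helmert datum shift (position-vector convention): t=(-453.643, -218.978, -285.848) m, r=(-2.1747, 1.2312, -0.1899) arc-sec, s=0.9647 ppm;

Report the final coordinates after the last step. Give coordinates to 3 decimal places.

X=-3303393.755 m, Y=4958655.908 m, Z=-2277309.613 m

start: φ=-21.037026°, λ=123.663286°, h=2688.439 m
→ ECEF (a=6378206.400, f=1/294.978698214): X=-3302695.6488, Y=4959064.2306, Z=-2276052.2665
→ Helmert 7p (PV): X=-3302406.9009, Y=4958697.7279, Z=-2276676.0788
→ Helmert 7p (PV): X=-3302927.9000, Y=4958891.0684, Z=-2276989.0008
→ Helmert 7p (PV): X=-3303393.7553, Y=4958655.9083, Z=-2277309.6130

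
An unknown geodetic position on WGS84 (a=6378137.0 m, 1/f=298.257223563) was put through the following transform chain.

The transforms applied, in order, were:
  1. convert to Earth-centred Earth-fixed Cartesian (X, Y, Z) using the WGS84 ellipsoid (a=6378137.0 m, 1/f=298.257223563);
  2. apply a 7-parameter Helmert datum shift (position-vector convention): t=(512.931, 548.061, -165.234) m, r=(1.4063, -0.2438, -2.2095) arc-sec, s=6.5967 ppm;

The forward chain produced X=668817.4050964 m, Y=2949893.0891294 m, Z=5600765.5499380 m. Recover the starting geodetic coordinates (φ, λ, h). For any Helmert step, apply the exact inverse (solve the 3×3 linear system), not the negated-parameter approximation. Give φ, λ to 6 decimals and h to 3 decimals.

φ=61.794137°, λ=77.233358°, h=3591.212 m

start: X=668817.4051, Y=2949893.0891, Z=5600765.5499 m
→ Helmert⁻¹: X=668275.0921, Y=2949370.9172, Z=5600872.9380
→ geod (Bowring, a=6378137.000): φ=61.79413700°, λ=77.23335800°, h=3591.2120 m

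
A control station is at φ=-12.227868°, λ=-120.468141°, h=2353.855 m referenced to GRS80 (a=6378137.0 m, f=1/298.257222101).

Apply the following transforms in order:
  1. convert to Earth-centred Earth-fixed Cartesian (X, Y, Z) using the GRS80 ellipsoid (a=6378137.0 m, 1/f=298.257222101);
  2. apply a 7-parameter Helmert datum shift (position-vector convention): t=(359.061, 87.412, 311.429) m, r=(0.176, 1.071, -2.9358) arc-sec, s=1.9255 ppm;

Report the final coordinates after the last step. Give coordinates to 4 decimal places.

X=-3162092.7027 m, Y=-5375335.1677 m, Z=-1342226.5560 m

start: φ=-12.227868°, λ=-120.468141°, h=2353.855 m
→ ECEF (a=6378137.000, f=1/298.257222101): X=-3162362.1937, Y=-5375458.3853, Z=-1342547.2333
→ Helmert 7p (PV): X=-3162092.7027, Y=-5375335.1677, Z=-1342226.5560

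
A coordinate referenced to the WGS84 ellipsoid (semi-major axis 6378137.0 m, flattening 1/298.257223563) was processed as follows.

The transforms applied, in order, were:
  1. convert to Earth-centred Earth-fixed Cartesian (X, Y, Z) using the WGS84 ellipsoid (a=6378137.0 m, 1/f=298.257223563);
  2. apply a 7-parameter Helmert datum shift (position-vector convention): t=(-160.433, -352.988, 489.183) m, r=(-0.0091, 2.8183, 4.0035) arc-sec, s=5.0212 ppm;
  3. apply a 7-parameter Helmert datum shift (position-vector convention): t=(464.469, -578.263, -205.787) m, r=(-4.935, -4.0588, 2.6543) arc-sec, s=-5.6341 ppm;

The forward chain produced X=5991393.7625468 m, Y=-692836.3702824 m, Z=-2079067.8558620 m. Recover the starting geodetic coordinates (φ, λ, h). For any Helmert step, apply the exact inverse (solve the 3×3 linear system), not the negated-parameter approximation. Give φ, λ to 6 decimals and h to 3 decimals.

start: X=5991393.7625, Y=-692836.3703, Z=-2079067.8559 m
→ Helmert⁻¹: X=5990913.2286, Y=-692289.3597, Z=-2079008.2318
→ Helmert⁻¹: X=5991058.5590, Y=-692049.0891, Z=-2079405.1449
→ geod (Bowring, a=6378137.000): φ=-19.14262900°, λ=-6.58924100°, h=3458.8460 m

φ=-19.142629°, λ=-6.589241°, h=3458.846 m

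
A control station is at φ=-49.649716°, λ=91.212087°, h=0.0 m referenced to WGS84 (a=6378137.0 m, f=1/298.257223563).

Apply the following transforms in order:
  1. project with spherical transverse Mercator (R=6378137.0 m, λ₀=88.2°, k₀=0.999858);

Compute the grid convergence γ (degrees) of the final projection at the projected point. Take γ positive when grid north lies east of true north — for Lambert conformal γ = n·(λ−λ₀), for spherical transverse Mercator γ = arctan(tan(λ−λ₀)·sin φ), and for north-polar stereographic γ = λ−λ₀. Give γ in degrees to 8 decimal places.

-2.29639932

start: φ=-49.649716°, λ=91.212087°, h=0.000 m
→ into tm (λ₀=88.2°): φ=-49.64971600°, λ−λ₀=3.01208700°
convergence γ = -2.29639932°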